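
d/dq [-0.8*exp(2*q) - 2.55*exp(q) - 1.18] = (-1.6*exp(q) - 2.55)*exp(q)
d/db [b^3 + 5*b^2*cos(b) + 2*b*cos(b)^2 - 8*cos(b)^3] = -5*b^2*sin(b) + 3*b^2 - 2*b*sin(2*b) + 10*b*cos(b) + 24*sin(b)*cos(b)^2 + 2*cos(b)^2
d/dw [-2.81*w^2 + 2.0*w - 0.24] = 2.0 - 5.62*w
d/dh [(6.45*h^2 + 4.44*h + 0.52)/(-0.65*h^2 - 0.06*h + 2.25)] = (2.499*h^2 + 29.701*h + 10.0212)/(0.4225*h^4 + 0.078*h^3 - 2.9214*h^2 - 0.27*h + 5.0625)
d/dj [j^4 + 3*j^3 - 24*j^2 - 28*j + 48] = 4*j^3 + 9*j^2 - 48*j - 28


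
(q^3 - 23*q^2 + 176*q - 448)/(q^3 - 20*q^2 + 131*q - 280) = (q - 8)/(q - 5)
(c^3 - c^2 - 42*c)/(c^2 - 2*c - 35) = c*(c + 6)/(c + 5)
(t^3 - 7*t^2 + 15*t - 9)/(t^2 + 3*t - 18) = (t^2 - 4*t + 3)/(t + 6)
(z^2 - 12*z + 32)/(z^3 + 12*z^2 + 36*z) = (z^2 - 12*z + 32)/(z*(z^2 + 12*z + 36))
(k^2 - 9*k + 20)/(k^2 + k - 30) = (k - 4)/(k + 6)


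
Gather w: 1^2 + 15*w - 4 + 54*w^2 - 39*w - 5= 54*w^2 - 24*w - 8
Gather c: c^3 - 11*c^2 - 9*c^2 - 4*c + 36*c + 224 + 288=c^3 - 20*c^2 + 32*c + 512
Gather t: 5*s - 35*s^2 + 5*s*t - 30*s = -35*s^2 + 5*s*t - 25*s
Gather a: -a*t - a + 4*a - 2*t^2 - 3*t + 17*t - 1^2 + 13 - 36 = a*(3 - t) - 2*t^2 + 14*t - 24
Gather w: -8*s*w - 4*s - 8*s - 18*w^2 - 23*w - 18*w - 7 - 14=-12*s - 18*w^2 + w*(-8*s - 41) - 21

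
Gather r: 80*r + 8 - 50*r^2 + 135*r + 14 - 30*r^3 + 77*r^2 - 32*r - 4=-30*r^3 + 27*r^2 + 183*r + 18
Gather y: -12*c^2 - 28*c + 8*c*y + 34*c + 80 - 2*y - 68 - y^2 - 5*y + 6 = -12*c^2 + 6*c - y^2 + y*(8*c - 7) + 18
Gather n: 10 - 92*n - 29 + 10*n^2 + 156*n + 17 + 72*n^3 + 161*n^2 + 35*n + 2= 72*n^3 + 171*n^2 + 99*n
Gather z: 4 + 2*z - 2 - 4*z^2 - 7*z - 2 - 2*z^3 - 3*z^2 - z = -2*z^3 - 7*z^2 - 6*z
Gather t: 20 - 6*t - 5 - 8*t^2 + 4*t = -8*t^2 - 2*t + 15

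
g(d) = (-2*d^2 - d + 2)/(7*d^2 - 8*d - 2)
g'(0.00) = 4.50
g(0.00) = -1.00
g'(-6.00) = 0.01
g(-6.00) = -0.21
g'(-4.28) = 0.02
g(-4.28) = -0.19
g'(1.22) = 15.47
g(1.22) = 1.64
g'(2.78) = 0.16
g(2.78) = -0.54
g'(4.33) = 0.04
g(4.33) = -0.42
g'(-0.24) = 230.95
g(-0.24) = 6.57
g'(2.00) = 0.70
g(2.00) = -0.80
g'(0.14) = 1.76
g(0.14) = -0.61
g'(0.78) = 1.03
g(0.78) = -0.00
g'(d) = (8 - 14*d)*(-2*d^2 - d + 2)/(7*d^2 - 8*d - 2)^2 + (-4*d - 1)/(7*d^2 - 8*d - 2) = (23*d^2 - 20*d + 18)/(49*d^4 - 112*d^3 + 36*d^2 + 32*d + 4)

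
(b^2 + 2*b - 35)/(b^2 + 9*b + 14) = (b - 5)/(b + 2)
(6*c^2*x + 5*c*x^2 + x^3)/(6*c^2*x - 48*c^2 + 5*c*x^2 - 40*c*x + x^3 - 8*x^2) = x/(x - 8)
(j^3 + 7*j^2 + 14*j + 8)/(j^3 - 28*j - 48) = (j + 1)/(j - 6)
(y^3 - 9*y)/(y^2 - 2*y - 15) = y*(y - 3)/(y - 5)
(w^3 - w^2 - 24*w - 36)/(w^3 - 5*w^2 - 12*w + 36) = (w + 2)/(w - 2)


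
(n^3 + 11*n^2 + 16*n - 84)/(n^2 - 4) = (n^2 + 13*n + 42)/(n + 2)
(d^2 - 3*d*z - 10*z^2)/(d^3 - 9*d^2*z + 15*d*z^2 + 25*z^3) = (-d - 2*z)/(-d^2 + 4*d*z + 5*z^2)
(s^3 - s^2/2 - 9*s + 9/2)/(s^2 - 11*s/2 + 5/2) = (s^2 - 9)/(s - 5)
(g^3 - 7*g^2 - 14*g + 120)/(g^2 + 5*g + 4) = (g^2 - 11*g + 30)/(g + 1)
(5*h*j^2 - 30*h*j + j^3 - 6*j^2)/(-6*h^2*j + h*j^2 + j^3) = (5*h*j - 30*h + j^2 - 6*j)/(-6*h^2 + h*j + j^2)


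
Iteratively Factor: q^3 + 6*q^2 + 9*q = (q)*(q^2 + 6*q + 9) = q*(q + 3)*(q + 3)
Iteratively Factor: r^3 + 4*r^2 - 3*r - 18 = (r + 3)*(r^2 + r - 6) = (r + 3)^2*(r - 2)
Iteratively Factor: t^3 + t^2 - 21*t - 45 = (t + 3)*(t^2 - 2*t - 15) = (t + 3)^2*(t - 5)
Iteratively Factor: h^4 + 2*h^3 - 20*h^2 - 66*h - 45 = (h + 3)*(h^3 - h^2 - 17*h - 15) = (h - 5)*(h + 3)*(h^2 + 4*h + 3) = (h - 5)*(h + 3)^2*(h + 1)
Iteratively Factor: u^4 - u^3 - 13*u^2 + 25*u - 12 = (u - 1)*(u^3 - 13*u + 12) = (u - 1)*(u + 4)*(u^2 - 4*u + 3) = (u - 3)*(u - 1)*(u + 4)*(u - 1)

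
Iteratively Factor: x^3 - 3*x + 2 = (x - 1)*(x^2 + x - 2) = (x - 1)*(x + 2)*(x - 1)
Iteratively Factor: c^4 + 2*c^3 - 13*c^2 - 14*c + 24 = (c - 3)*(c^3 + 5*c^2 + 2*c - 8) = (c - 3)*(c + 2)*(c^2 + 3*c - 4) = (c - 3)*(c + 2)*(c + 4)*(c - 1)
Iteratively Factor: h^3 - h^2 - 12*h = (h - 4)*(h^2 + 3*h) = (h - 4)*(h + 3)*(h)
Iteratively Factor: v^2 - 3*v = (v - 3)*(v)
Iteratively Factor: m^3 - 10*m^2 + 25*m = (m)*(m^2 - 10*m + 25) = m*(m - 5)*(m - 5)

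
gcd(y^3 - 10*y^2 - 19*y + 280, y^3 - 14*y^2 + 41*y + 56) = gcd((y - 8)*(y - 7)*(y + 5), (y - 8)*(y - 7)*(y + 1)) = y^2 - 15*y + 56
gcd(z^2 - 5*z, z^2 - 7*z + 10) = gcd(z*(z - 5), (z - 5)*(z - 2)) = z - 5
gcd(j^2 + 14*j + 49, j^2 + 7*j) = j + 7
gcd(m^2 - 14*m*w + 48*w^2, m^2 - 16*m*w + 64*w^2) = -m + 8*w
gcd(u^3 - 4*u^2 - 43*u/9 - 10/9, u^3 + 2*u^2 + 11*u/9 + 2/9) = u^2 + u + 2/9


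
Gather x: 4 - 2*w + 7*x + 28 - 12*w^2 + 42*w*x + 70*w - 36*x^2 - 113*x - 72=-12*w^2 + 68*w - 36*x^2 + x*(42*w - 106) - 40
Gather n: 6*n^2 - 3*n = 6*n^2 - 3*n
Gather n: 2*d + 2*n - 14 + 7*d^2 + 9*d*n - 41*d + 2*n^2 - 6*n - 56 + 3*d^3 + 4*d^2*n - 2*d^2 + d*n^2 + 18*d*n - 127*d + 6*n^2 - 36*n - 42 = 3*d^3 + 5*d^2 - 166*d + n^2*(d + 8) + n*(4*d^2 + 27*d - 40) - 112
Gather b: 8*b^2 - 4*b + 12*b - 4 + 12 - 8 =8*b^2 + 8*b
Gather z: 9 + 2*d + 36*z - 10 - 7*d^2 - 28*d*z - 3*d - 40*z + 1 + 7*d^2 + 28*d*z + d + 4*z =0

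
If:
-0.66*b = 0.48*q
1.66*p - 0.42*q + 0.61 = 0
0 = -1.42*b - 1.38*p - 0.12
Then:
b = 0.41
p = -0.51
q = -0.57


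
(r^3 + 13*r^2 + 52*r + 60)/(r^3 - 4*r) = (r^2 + 11*r + 30)/(r*(r - 2))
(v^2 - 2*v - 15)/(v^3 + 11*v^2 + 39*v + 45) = (v - 5)/(v^2 + 8*v + 15)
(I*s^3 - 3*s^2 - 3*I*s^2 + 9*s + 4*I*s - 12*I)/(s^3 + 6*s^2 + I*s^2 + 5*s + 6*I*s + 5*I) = (I*s^3 - 3*s^2*(1 + I) + s*(9 + 4*I) - 12*I)/(s^3 + s^2*(6 + I) + s*(5 + 6*I) + 5*I)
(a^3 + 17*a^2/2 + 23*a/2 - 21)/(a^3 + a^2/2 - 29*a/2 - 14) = (a^2 + 5*a - 6)/(a^2 - 3*a - 4)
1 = 1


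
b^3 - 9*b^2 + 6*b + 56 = (b - 7)*(b - 4)*(b + 2)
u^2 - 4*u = u*(u - 4)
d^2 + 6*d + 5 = (d + 1)*(d + 5)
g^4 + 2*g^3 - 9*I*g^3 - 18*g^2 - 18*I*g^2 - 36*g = g*(g + 2)*(g - 6*I)*(g - 3*I)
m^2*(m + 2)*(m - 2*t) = m^4 - 2*m^3*t + 2*m^3 - 4*m^2*t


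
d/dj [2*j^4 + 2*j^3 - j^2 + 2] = 2*j*(4*j^2 + 3*j - 1)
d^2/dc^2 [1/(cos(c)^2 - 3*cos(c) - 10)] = (4*sin(c)^4 - 51*sin(c)^2 - 75*cos(c)/4 - 9*cos(3*c)/4 + 9)/(sin(c)^2 + 3*cos(c) + 9)^3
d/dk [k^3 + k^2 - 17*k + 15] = 3*k^2 + 2*k - 17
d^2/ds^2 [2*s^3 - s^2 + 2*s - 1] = 12*s - 2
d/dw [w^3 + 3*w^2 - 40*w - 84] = 3*w^2 + 6*w - 40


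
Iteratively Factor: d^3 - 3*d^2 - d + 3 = (d - 1)*(d^2 - 2*d - 3) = (d - 3)*(d - 1)*(d + 1)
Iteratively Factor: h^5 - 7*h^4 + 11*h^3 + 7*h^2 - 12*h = (h - 3)*(h^4 - 4*h^3 - h^2 + 4*h) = (h - 3)*(h - 1)*(h^3 - 3*h^2 - 4*h) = (h - 4)*(h - 3)*(h - 1)*(h^2 + h) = h*(h - 4)*(h - 3)*(h - 1)*(h + 1)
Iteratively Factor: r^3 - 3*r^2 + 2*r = (r - 1)*(r^2 - 2*r) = r*(r - 1)*(r - 2)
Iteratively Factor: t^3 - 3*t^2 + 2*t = (t - 1)*(t^2 - 2*t) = t*(t - 1)*(t - 2)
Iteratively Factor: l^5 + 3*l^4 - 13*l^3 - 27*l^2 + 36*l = (l + 3)*(l^4 - 13*l^2 + 12*l) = (l + 3)*(l + 4)*(l^3 - 4*l^2 + 3*l) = l*(l + 3)*(l + 4)*(l^2 - 4*l + 3) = l*(l - 1)*(l + 3)*(l + 4)*(l - 3)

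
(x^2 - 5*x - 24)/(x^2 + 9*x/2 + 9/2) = 2*(x - 8)/(2*x + 3)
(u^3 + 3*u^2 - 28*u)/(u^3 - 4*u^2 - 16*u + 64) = u*(u + 7)/(u^2 - 16)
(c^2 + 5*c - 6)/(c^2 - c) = (c + 6)/c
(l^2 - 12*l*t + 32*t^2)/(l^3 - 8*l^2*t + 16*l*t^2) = (-l + 8*t)/(l*(-l + 4*t))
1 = 1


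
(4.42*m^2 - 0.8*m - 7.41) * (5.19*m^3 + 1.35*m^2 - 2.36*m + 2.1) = 22.9398*m^5 + 1.815*m^4 - 49.9691*m^3 + 1.1665*m^2 + 15.8076*m - 15.561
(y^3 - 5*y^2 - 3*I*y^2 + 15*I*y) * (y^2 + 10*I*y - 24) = y^5 - 5*y^4 + 7*I*y^4 + 6*y^3 - 35*I*y^3 - 30*y^2 + 72*I*y^2 - 360*I*y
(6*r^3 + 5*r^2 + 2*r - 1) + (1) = 6*r^3 + 5*r^2 + 2*r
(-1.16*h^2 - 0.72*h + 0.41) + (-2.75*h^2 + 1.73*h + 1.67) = -3.91*h^2 + 1.01*h + 2.08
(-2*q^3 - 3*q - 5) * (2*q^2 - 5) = -4*q^5 + 4*q^3 - 10*q^2 + 15*q + 25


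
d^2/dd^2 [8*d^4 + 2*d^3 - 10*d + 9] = 12*d*(8*d + 1)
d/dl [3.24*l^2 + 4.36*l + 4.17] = 6.48*l + 4.36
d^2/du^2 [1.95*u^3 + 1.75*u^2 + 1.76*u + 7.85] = 11.7*u + 3.5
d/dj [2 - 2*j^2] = -4*j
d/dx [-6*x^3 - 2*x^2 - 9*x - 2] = -18*x^2 - 4*x - 9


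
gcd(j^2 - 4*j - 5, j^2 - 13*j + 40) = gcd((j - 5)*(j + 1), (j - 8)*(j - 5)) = j - 5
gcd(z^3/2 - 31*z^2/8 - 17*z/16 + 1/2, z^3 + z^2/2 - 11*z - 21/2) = 1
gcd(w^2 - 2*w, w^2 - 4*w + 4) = w - 2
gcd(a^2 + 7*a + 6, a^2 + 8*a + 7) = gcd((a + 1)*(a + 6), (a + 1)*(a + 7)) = a + 1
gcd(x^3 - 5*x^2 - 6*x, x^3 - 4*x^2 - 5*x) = x^2 + x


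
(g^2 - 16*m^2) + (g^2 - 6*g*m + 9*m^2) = 2*g^2 - 6*g*m - 7*m^2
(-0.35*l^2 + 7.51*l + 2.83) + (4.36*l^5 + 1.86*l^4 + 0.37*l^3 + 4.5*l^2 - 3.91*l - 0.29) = 4.36*l^5 + 1.86*l^4 + 0.37*l^3 + 4.15*l^2 + 3.6*l + 2.54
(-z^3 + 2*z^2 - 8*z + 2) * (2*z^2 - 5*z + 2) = -2*z^5 + 9*z^4 - 28*z^3 + 48*z^2 - 26*z + 4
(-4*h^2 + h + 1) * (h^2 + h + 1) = -4*h^4 - 3*h^3 - 2*h^2 + 2*h + 1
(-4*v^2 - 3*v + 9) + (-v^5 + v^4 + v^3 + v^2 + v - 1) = -v^5 + v^4 + v^3 - 3*v^2 - 2*v + 8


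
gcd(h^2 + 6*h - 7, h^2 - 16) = 1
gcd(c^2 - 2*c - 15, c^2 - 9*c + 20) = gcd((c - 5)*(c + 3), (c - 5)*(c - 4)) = c - 5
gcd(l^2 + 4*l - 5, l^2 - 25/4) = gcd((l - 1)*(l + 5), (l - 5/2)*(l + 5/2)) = 1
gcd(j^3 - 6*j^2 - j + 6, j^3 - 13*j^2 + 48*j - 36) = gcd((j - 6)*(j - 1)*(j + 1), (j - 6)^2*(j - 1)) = j^2 - 7*j + 6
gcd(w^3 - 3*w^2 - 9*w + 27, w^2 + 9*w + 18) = w + 3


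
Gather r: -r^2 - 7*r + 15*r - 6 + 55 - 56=-r^2 + 8*r - 7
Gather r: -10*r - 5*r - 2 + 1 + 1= -15*r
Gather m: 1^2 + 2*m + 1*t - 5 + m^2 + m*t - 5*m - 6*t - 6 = m^2 + m*(t - 3) - 5*t - 10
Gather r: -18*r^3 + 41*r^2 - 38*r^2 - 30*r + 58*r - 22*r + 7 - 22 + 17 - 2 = -18*r^3 + 3*r^2 + 6*r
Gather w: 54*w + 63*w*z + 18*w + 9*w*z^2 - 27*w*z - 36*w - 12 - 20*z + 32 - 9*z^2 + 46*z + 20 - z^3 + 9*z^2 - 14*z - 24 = w*(9*z^2 + 36*z + 36) - z^3 + 12*z + 16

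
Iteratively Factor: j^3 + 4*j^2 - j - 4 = (j + 1)*(j^2 + 3*j - 4) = (j + 1)*(j + 4)*(j - 1)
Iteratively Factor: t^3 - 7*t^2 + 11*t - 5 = (t - 1)*(t^2 - 6*t + 5) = (t - 1)^2*(t - 5)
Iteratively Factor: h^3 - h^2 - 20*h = (h - 5)*(h^2 + 4*h) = h*(h - 5)*(h + 4)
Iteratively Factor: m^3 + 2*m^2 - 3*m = (m + 3)*(m^2 - m) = (m - 1)*(m + 3)*(m)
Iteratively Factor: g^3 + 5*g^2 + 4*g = (g + 1)*(g^2 + 4*g) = g*(g + 1)*(g + 4)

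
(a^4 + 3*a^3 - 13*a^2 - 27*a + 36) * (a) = a^5 + 3*a^4 - 13*a^3 - 27*a^2 + 36*a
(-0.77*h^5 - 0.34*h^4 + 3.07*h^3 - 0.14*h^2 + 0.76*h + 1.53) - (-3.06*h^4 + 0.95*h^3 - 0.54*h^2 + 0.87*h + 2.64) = -0.77*h^5 + 2.72*h^4 + 2.12*h^3 + 0.4*h^2 - 0.11*h - 1.11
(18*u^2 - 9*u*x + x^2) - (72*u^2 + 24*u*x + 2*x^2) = -54*u^2 - 33*u*x - x^2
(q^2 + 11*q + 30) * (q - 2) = q^3 + 9*q^2 + 8*q - 60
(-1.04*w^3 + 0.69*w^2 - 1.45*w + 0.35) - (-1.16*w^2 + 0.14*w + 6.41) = -1.04*w^3 + 1.85*w^2 - 1.59*w - 6.06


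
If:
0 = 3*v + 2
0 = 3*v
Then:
No Solution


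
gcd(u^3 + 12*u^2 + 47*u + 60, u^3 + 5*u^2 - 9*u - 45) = u^2 + 8*u + 15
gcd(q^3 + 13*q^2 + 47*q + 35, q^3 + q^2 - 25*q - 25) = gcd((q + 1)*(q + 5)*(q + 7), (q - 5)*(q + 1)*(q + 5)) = q^2 + 6*q + 5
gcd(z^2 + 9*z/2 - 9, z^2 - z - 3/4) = z - 3/2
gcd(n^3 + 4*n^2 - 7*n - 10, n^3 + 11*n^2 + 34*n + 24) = n + 1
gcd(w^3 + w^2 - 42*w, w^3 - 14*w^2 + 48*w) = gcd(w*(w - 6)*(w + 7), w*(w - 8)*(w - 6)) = w^2 - 6*w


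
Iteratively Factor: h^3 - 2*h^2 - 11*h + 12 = (h + 3)*(h^2 - 5*h + 4) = (h - 1)*(h + 3)*(h - 4)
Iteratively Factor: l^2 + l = (l + 1)*(l)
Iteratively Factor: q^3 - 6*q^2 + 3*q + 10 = (q + 1)*(q^2 - 7*q + 10) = (q - 5)*(q + 1)*(q - 2)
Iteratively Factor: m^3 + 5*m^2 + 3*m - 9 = (m + 3)*(m^2 + 2*m - 3) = (m - 1)*(m + 3)*(m + 3)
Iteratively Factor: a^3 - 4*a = (a + 2)*(a^2 - 2*a) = (a - 2)*(a + 2)*(a)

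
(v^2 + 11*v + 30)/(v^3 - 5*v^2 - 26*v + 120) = (v + 6)/(v^2 - 10*v + 24)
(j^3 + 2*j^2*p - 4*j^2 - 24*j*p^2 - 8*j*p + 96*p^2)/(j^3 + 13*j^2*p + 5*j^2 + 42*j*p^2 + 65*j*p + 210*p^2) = (j^2 - 4*j*p - 4*j + 16*p)/(j^2 + 7*j*p + 5*j + 35*p)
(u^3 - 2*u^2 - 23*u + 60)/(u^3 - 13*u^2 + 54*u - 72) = (u + 5)/(u - 6)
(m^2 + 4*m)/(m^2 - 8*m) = (m + 4)/(m - 8)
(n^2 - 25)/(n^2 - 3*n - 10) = (n + 5)/(n + 2)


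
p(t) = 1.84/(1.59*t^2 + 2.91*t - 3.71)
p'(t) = 1.84*(-3.18*t - 2.91)/(1.59*t^2 + 2.91*t - 3.71)^2 = (-5.8512*t - 5.3544)/(1.59*t^2 + 2.91*t - 3.71)^2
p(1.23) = 0.81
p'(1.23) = -2.43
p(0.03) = -0.51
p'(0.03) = -0.42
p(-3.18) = 0.59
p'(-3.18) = 1.37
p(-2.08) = -0.64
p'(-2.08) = 0.82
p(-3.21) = 0.55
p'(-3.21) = 1.21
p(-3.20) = 0.56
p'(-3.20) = 1.26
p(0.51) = -1.02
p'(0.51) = -2.54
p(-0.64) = -0.37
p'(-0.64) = -0.07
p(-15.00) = 0.01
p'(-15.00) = 0.00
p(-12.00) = 0.01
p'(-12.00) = 0.00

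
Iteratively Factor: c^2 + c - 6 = (c + 3)*(c - 2)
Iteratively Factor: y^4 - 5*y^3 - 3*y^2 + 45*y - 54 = (y - 3)*(y^3 - 2*y^2 - 9*y + 18) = (y - 3)*(y - 2)*(y^2 - 9) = (y - 3)*(y - 2)*(y + 3)*(y - 3)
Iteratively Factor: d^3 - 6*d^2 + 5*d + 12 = (d + 1)*(d^2 - 7*d + 12) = (d - 4)*(d + 1)*(d - 3)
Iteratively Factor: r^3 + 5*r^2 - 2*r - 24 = (r + 4)*(r^2 + r - 6) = (r - 2)*(r + 4)*(r + 3)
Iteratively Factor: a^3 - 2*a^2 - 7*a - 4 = (a - 4)*(a^2 + 2*a + 1) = (a - 4)*(a + 1)*(a + 1)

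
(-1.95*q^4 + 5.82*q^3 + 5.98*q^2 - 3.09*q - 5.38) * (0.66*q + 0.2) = -1.287*q^5 + 3.4512*q^4 + 5.1108*q^3 - 0.8434*q^2 - 4.1688*q - 1.076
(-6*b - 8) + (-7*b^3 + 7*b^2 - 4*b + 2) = -7*b^3 + 7*b^2 - 10*b - 6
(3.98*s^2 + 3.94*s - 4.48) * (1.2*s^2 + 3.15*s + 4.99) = 4.776*s^4 + 17.265*s^3 + 26.8952*s^2 + 5.5486*s - 22.3552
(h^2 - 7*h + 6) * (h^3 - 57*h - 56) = h^5 - 7*h^4 - 51*h^3 + 343*h^2 + 50*h - 336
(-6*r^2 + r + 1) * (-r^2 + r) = 6*r^4 - 7*r^3 + r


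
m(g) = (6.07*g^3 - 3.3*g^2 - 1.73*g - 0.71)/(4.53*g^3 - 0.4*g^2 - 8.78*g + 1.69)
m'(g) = (-13.59*g^2 + 0.8*g + 8.78)*(6.07*g^3 - 3.3*g^2 - 1.73*g - 0.71)/(4.53*g^3 - 0.4*g^2 - 8.78*g + 1.69)^2 + (18.21*g^2 - 6.6*g - 1.73)/(4.53*g^3 - 0.4*g^2 - 8.78*g + 1.69)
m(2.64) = 1.41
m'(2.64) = -0.18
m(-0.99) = -1.45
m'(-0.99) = 5.43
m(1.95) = 1.71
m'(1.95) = -0.95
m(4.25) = 1.31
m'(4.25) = -0.02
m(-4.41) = 1.62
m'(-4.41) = 0.11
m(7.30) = 1.29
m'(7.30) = 0.00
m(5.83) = 1.29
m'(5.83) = -0.00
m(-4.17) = 1.65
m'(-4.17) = 0.13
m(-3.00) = 1.93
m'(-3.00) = 0.43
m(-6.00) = 1.51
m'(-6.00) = 0.04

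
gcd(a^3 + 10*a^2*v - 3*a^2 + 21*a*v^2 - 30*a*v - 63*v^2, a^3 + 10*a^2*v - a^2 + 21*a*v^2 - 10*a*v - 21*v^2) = a^2 + 10*a*v + 21*v^2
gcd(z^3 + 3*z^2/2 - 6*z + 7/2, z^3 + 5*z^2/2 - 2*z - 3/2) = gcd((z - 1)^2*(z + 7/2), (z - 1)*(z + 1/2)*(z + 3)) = z - 1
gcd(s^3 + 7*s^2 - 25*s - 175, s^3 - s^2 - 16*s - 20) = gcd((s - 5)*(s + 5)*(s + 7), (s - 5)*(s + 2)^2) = s - 5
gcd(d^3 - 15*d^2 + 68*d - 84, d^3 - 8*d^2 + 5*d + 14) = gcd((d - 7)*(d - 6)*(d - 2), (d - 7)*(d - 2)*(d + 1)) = d^2 - 9*d + 14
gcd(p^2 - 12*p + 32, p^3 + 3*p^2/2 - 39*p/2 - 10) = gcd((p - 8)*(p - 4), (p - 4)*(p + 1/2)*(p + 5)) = p - 4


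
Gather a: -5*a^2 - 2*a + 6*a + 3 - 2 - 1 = -5*a^2 + 4*a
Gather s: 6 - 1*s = 6 - s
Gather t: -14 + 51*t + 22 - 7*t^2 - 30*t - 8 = -7*t^2 + 21*t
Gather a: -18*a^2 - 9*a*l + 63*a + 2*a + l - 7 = -18*a^2 + a*(65 - 9*l) + l - 7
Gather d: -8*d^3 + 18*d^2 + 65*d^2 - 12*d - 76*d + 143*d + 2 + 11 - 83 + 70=-8*d^3 + 83*d^2 + 55*d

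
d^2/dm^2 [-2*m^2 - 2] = -4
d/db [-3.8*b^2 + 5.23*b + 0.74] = 5.23 - 7.6*b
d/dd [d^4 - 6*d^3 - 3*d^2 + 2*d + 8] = 4*d^3 - 18*d^2 - 6*d + 2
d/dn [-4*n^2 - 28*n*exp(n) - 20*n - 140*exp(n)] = -28*n*exp(n) - 8*n - 168*exp(n) - 20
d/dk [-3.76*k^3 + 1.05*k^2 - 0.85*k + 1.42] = -11.28*k^2 + 2.1*k - 0.85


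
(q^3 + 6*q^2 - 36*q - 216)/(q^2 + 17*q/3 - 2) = 3*(q^2 - 36)/(3*q - 1)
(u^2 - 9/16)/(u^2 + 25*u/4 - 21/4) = (u + 3/4)/(u + 7)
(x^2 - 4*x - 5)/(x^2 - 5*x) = (x + 1)/x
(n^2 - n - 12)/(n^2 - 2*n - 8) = (n + 3)/(n + 2)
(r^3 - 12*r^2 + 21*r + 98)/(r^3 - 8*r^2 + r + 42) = (r - 7)/(r - 3)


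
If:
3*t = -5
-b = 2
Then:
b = -2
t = -5/3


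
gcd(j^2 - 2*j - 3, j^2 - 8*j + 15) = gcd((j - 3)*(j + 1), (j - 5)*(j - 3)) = j - 3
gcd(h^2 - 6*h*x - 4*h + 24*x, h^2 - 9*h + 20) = h - 4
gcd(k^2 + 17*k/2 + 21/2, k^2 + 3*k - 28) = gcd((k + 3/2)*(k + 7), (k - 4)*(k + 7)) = k + 7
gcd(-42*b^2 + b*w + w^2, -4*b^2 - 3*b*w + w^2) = 1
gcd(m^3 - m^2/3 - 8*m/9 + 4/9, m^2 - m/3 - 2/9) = m - 2/3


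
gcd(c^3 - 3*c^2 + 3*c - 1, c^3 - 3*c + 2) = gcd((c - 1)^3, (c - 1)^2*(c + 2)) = c^2 - 2*c + 1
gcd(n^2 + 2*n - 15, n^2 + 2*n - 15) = n^2 + 2*n - 15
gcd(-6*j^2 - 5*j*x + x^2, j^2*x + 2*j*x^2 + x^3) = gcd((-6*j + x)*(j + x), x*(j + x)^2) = j + x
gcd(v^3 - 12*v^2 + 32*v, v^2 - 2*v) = v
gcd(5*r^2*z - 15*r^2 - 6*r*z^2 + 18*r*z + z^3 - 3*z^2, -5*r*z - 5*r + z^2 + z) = -5*r + z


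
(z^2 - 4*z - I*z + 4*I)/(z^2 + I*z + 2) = (z - 4)/(z + 2*I)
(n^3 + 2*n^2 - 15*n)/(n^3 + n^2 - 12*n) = (n + 5)/(n + 4)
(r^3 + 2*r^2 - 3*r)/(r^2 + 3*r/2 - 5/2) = 2*r*(r + 3)/(2*r + 5)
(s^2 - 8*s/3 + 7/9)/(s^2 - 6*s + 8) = (9*s^2 - 24*s + 7)/(9*(s^2 - 6*s + 8))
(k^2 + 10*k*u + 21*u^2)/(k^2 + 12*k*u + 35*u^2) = (k + 3*u)/(k + 5*u)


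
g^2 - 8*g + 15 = (g - 5)*(g - 3)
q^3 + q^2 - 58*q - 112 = (q - 8)*(q + 2)*(q + 7)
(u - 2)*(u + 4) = u^2 + 2*u - 8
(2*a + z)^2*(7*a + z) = 28*a^3 + 32*a^2*z + 11*a*z^2 + z^3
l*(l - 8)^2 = l^3 - 16*l^2 + 64*l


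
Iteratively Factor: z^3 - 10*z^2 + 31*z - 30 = (z - 3)*(z^2 - 7*z + 10) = (z - 3)*(z - 2)*(z - 5)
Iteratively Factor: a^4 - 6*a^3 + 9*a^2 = (a)*(a^3 - 6*a^2 + 9*a) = a*(a - 3)*(a^2 - 3*a) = a^2*(a - 3)*(a - 3)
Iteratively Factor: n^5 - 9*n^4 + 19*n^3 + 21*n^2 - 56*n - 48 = (n + 1)*(n^4 - 10*n^3 + 29*n^2 - 8*n - 48) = (n - 3)*(n + 1)*(n^3 - 7*n^2 + 8*n + 16) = (n - 3)*(n + 1)^2*(n^2 - 8*n + 16) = (n - 4)*(n - 3)*(n + 1)^2*(n - 4)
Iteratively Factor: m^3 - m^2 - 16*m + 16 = (m - 1)*(m^2 - 16) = (m - 1)*(m + 4)*(m - 4)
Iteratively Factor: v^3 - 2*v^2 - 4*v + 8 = (v - 2)*(v^2 - 4) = (v - 2)*(v + 2)*(v - 2)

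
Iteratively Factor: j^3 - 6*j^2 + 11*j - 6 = (j - 1)*(j^2 - 5*j + 6) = (j - 3)*(j - 1)*(j - 2)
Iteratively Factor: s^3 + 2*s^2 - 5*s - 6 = (s + 3)*(s^2 - s - 2) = (s - 2)*(s + 3)*(s + 1)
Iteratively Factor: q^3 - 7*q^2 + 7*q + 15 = (q - 5)*(q^2 - 2*q - 3) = (q - 5)*(q - 3)*(q + 1)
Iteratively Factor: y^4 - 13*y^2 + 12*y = (y + 4)*(y^3 - 4*y^2 + 3*y) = (y - 3)*(y + 4)*(y^2 - y) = (y - 3)*(y - 1)*(y + 4)*(y)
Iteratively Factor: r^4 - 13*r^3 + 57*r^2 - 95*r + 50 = (r - 5)*(r^3 - 8*r^2 + 17*r - 10) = (r - 5)*(r - 2)*(r^2 - 6*r + 5) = (r - 5)^2*(r - 2)*(r - 1)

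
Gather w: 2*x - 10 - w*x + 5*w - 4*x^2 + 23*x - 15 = w*(5 - x) - 4*x^2 + 25*x - 25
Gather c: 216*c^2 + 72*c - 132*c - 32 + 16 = 216*c^2 - 60*c - 16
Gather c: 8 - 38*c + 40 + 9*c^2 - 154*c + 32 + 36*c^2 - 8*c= 45*c^2 - 200*c + 80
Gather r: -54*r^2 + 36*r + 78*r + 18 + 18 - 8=-54*r^2 + 114*r + 28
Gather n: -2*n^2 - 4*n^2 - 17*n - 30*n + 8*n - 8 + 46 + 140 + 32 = -6*n^2 - 39*n + 210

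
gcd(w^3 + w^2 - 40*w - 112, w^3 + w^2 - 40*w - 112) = w^3 + w^2 - 40*w - 112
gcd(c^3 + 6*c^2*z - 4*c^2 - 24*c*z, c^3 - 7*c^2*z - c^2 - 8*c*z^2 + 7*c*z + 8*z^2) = 1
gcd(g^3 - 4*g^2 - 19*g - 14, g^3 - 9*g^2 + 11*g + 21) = g^2 - 6*g - 7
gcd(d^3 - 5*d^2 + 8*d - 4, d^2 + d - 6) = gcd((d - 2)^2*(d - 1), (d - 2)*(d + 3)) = d - 2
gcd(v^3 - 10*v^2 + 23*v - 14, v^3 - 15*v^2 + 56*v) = v - 7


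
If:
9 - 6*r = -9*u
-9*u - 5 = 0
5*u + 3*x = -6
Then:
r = 2/3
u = -5/9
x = -29/27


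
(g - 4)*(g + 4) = g^2 - 16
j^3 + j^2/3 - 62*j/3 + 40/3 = (j - 4)*(j - 2/3)*(j + 5)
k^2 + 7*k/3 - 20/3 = (k - 5/3)*(k + 4)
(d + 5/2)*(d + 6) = d^2 + 17*d/2 + 15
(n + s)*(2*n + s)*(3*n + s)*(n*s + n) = 6*n^4*s + 6*n^4 + 11*n^3*s^2 + 11*n^3*s + 6*n^2*s^3 + 6*n^2*s^2 + n*s^4 + n*s^3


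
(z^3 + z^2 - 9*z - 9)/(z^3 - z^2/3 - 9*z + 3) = 3*(z + 1)/(3*z - 1)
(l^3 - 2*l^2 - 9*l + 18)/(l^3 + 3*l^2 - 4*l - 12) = (l - 3)/(l + 2)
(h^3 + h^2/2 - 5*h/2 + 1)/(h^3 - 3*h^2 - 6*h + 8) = (h - 1/2)/(h - 4)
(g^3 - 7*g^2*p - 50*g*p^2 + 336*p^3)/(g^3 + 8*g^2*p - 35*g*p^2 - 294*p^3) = (g - 8*p)/(g + 7*p)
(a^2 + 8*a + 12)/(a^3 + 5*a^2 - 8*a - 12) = (a + 2)/(a^2 - a - 2)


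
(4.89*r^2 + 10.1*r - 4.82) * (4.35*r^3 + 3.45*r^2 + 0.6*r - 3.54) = 21.2715*r^5 + 60.8055*r^4 + 16.812*r^3 - 27.8796*r^2 - 38.646*r + 17.0628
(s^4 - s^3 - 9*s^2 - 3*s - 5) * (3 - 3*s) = -3*s^5 + 6*s^4 + 24*s^3 - 18*s^2 + 6*s - 15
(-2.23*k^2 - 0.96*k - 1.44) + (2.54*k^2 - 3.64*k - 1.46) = 0.31*k^2 - 4.6*k - 2.9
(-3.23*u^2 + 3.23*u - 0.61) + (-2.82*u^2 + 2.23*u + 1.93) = -6.05*u^2 + 5.46*u + 1.32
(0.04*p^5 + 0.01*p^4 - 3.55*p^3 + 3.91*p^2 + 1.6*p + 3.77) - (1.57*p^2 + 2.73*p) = 0.04*p^5 + 0.01*p^4 - 3.55*p^3 + 2.34*p^2 - 1.13*p + 3.77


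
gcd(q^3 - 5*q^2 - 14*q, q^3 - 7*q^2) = q^2 - 7*q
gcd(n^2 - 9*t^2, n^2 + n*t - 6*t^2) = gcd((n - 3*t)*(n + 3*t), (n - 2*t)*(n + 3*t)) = n + 3*t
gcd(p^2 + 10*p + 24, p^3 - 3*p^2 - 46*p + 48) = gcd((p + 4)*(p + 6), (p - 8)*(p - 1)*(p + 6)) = p + 6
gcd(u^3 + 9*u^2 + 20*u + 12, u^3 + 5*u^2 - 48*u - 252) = u + 6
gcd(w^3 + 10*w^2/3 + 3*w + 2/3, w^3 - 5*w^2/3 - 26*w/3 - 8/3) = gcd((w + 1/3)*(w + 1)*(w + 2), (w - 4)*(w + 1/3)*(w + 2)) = w^2 + 7*w/3 + 2/3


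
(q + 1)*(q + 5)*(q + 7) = q^3 + 13*q^2 + 47*q + 35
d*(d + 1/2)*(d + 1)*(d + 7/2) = d^4 + 5*d^3 + 23*d^2/4 + 7*d/4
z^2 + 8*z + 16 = (z + 4)^2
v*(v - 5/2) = v^2 - 5*v/2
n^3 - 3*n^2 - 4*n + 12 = (n - 3)*(n - 2)*(n + 2)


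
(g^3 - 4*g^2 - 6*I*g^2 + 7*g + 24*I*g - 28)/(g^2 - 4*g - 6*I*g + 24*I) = (g^2 - 6*I*g + 7)/(g - 6*I)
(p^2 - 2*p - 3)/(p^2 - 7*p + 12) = (p + 1)/(p - 4)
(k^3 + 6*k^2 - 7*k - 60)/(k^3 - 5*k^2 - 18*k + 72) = (k + 5)/(k - 6)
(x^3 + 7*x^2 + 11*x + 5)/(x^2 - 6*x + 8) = (x^3 + 7*x^2 + 11*x + 5)/(x^2 - 6*x + 8)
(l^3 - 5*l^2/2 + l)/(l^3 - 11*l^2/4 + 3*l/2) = 2*(2*l - 1)/(4*l - 3)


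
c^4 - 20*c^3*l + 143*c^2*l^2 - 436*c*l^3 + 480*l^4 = (c - 8*l)*(c - 5*l)*(c - 4*l)*(c - 3*l)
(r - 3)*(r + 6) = r^2 + 3*r - 18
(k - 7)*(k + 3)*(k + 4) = k^3 - 37*k - 84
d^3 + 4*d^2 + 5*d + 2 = (d + 1)^2*(d + 2)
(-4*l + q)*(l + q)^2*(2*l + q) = -8*l^4 - 18*l^3*q - 11*l^2*q^2 + q^4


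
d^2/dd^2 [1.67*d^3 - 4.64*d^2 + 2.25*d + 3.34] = 10.02*d - 9.28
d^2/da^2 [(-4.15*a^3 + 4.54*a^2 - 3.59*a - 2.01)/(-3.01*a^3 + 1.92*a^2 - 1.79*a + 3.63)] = (-34.298348*a^6 + 60.995844*a^5 + 784.94178*a^4 - 955.011264*a^3 + 608.200236*a^2 + 268.302996*a - 88.130076)/(27.270901*a^9 - 52.186176*a^8 + 81.940929*a^7 - 167.810985*a^6 + 174.599967*a^5 - 175.948974*a^4 + 199.57625*a^3 - 110.791593*a^2 + 70.759953*a - 47.832147)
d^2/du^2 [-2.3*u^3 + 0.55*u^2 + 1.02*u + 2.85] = 1.1 - 13.8*u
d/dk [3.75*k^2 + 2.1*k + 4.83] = 7.5*k + 2.1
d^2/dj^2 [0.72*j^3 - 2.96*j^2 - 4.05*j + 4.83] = 4.32*j - 5.92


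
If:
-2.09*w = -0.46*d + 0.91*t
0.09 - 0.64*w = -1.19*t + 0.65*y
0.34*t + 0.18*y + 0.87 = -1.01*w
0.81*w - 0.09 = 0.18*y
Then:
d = -3.13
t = -1.05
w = -0.23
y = -1.55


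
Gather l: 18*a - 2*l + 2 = 18*a - 2*l + 2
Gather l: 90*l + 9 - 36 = 90*l - 27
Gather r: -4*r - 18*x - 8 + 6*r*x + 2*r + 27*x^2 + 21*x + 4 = r*(6*x - 2) + 27*x^2 + 3*x - 4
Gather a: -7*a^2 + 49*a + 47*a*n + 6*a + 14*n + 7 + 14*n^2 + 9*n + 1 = -7*a^2 + a*(47*n + 55) + 14*n^2 + 23*n + 8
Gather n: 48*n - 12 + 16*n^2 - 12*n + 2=16*n^2 + 36*n - 10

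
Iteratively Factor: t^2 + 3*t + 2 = (t + 2)*(t + 1)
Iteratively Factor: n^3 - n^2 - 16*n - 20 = (n - 5)*(n^2 + 4*n + 4) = (n - 5)*(n + 2)*(n + 2)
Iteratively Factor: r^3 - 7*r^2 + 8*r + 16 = (r - 4)*(r^2 - 3*r - 4) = (r - 4)*(r + 1)*(r - 4)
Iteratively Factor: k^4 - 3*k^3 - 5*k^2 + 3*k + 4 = (k - 4)*(k^3 + k^2 - k - 1) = (k - 4)*(k - 1)*(k^2 + 2*k + 1) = (k - 4)*(k - 1)*(k + 1)*(k + 1)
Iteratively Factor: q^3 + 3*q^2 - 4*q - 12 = (q - 2)*(q^2 + 5*q + 6) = (q - 2)*(q + 2)*(q + 3)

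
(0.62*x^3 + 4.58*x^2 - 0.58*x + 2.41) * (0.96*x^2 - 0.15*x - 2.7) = 0.5952*x^5 + 4.3038*x^4 - 2.9178*x^3 - 9.9654*x^2 + 1.2045*x - 6.507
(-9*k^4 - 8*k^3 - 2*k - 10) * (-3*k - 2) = 27*k^5 + 42*k^4 + 16*k^3 + 6*k^2 + 34*k + 20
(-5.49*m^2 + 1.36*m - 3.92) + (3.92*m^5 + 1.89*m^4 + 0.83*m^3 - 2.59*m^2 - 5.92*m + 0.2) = 3.92*m^5 + 1.89*m^4 + 0.83*m^3 - 8.08*m^2 - 4.56*m - 3.72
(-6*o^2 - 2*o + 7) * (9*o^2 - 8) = -54*o^4 - 18*o^3 + 111*o^2 + 16*o - 56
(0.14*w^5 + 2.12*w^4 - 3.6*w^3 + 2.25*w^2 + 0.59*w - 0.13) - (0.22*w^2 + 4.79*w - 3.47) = 0.14*w^5 + 2.12*w^4 - 3.6*w^3 + 2.03*w^2 - 4.2*w + 3.34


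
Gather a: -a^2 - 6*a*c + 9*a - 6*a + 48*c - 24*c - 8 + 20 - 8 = -a^2 + a*(3 - 6*c) + 24*c + 4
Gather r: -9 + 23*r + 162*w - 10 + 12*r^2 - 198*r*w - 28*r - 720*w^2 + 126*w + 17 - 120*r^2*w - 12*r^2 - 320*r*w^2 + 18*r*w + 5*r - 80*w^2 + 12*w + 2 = -120*r^2*w + r*(-320*w^2 - 180*w) - 800*w^2 + 300*w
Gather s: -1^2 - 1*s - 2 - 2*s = -3*s - 3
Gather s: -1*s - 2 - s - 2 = -2*s - 4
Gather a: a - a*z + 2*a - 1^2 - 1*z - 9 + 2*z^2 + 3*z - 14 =a*(3 - z) + 2*z^2 + 2*z - 24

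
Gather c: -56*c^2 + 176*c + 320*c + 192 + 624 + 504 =-56*c^2 + 496*c + 1320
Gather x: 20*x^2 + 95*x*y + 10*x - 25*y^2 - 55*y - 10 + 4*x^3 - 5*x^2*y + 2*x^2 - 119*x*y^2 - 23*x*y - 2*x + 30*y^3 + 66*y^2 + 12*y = 4*x^3 + x^2*(22 - 5*y) + x*(-119*y^2 + 72*y + 8) + 30*y^3 + 41*y^2 - 43*y - 10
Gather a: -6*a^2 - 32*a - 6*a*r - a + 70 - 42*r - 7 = -6*a^2 + a*(-6*r - 33) - 42*r + 63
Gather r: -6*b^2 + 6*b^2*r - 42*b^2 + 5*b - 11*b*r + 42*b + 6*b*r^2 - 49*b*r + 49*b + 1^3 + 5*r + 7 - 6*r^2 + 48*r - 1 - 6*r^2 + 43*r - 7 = -48*b^2 + 96*b + r^2*(6*b - 12) + r*(6*b^2 - 60*b + 96)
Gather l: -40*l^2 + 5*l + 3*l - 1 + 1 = -40*l^2 + 8*l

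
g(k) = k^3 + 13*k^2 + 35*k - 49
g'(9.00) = 512.00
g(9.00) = 2048.00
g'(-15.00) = 320.00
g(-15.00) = -1024.00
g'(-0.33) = 26.75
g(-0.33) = -59.17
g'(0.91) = 61.14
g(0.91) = -5.63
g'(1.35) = 75.57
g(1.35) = 24.40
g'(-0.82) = 15.70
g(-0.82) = -69.51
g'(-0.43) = 24.37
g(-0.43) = -61.73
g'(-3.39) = -18.66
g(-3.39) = -57.21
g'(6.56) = 334.66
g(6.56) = 1022.34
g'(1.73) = 88.96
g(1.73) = 55.64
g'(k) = 3*k^2 + 26*k + 35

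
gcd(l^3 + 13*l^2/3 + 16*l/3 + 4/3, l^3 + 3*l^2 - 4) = l^2 + 4*l + 4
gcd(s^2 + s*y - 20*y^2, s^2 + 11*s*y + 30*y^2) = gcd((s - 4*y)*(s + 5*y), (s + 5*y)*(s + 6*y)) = s + 5*y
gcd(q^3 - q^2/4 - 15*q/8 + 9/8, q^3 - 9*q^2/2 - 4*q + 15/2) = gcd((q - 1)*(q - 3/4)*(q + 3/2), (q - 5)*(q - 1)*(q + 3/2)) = q^2 + q/2 - 3/2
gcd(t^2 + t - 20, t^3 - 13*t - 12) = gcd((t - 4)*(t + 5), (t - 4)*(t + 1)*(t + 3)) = t - 4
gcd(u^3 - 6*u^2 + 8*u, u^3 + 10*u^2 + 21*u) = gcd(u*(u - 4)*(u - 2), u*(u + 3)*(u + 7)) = u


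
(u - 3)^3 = u^3 - 9*u^2 + 27*u - 27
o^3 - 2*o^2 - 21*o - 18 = (o - 6)*(o + 1)*(o + 3)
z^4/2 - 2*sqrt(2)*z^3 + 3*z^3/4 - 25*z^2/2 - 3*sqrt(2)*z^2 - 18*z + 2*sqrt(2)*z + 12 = (z/2 + 1)*(z - 1/2)*(z - 6*sqrt(2))*(z + 2*sqrt(2))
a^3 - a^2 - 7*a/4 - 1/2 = (a - 2)*(a + 1/2)^2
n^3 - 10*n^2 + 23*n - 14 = (n - 7)*(n - 2)*(n - 1)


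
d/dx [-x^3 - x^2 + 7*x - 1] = -3*x^2 - 2*x + 7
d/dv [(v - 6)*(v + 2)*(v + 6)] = 3*v^2 + 4*v - 36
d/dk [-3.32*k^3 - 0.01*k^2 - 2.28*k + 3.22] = -9.96*k^2 - 0.02*k - 2.28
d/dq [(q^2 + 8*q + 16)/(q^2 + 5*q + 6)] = (-3*q^2 - 20*q - 32)/(q^4 + 10*q^3 + 37*q^2 + 60*q + 36)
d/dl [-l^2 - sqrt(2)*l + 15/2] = -2*l - sqrt(2)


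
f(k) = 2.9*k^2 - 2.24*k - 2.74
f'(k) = 5.8*k - 2.24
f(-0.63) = -0.18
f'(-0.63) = -5.89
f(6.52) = 105.94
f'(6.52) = 35.58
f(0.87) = -2.49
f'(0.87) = 2.81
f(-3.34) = 37.09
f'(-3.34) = -21.61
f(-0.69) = 0.19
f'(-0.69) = -6.24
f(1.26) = -0.96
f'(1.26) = 5.07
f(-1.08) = 3.06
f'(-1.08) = -8.50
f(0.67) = -2.94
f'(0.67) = 1.65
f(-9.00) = 252.32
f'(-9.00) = -54.44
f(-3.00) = 30.08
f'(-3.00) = -19.64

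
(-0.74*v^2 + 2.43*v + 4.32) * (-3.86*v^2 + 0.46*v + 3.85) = 2.8564*v^4 - 9.7202*v^3 - 18.4064*v^2 + 11.3427*v + 16.632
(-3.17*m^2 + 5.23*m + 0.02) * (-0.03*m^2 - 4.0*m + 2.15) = 0.0951*m^4 + 12.5231*m^3 - 27.7361*m^2 + 11.1645*m + 0.043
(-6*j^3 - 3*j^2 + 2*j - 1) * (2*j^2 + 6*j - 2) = -12*j^5 - 42*j^4 - 2*j^3 + 16*j^2 - 10*j + 2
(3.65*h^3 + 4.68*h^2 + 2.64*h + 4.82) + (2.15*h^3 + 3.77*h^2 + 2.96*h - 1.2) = 5.8*h^3 + 8.45*h^2 + 5.6*h + 3.62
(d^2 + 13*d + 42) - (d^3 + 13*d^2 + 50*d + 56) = -d^3 - 12*d^2 - 37*d - 14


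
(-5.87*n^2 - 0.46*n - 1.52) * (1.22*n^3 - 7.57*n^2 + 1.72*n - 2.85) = -7.1614*n^5 + 43.8747*n^4 - 8.4686*n^3 + 27.4447*n^2 - 1.3034*n + 4.332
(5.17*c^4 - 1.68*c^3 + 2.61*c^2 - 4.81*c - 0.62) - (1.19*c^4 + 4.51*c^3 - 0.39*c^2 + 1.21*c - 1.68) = 3.98*c^4 - 6.19*c^3 + 3.0*c^2 - 6.02*c + 1.06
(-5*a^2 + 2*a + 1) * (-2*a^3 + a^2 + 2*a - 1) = 10*a^5 - 9*a^4 - 10*a^3 + 10*a^2 - 1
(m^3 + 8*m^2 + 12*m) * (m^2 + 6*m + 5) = m^5 + 14*m^4 + 65*m^3 + 112*m^2 + 60*m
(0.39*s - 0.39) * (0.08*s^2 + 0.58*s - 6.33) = 0.0312*s^3 + 0.195*s^2 - 2.6949*s + 2.4687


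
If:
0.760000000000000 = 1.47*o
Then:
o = 0.52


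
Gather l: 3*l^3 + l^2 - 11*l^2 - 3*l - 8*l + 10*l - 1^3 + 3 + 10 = 3*l^3 - 10*l^2 - l + 12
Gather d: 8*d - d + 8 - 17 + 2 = 7*d - 7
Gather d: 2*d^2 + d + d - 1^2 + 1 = 2*d^2 + 2*d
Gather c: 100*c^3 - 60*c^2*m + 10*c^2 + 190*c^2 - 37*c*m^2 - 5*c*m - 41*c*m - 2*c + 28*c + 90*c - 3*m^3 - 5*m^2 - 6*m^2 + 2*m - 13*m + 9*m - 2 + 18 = 100*c^3 + c^2*(200 - 60*m) + c*(-37*m^2 - 46*m + 116) - 3*m^3 - 11*m^2 - 2*m + 16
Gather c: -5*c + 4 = 4 - 5*c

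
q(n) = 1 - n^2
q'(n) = -2*n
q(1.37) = -0.88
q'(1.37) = -2.74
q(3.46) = -10.97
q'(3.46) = -6.92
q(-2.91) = -7.47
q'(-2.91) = 5.82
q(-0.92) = 0.15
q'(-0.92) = 1.84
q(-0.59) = 0.65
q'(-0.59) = 1.18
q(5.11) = -25.11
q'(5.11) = -10.22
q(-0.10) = 0.99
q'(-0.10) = 0.20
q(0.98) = 0.04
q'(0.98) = -1.96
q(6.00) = -35.00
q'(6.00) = -12.00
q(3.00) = -8.00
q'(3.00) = -6.00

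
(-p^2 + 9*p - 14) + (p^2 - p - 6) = 8*p - 20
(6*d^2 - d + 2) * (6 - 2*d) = -12*d^3 + 38*d^2 - 10*d + 12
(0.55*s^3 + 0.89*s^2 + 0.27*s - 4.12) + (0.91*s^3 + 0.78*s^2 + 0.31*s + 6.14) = 1.46*s^3 + 1.67*s^2 + 0.58*s + 2.02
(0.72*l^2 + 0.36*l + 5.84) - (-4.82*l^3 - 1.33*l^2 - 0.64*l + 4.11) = 4.82*l^3 + 2.05*l^2 + 1.0*l + 1.73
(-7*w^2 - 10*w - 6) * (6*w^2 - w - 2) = -42*w^4 - 53*w^3 - 12*w^2 + 26*w + 12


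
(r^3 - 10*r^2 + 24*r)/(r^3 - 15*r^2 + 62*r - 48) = r*(r - 4)/(r^2 - 9*r + 8)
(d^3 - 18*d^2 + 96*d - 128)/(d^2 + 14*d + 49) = (d^3 - 18*d^2 + 96*d - 128)/(d^2 + 14*d + 49)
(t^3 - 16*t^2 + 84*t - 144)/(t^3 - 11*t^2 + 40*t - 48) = (t^2 - 12*t + 36)/(t^2 - 7*t + 12)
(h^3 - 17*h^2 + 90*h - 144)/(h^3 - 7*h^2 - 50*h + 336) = (h - 3)/(h + 7)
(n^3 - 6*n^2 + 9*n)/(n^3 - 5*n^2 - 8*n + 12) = n*(n^2 - 6*n + 9)/(n^3 - 5*n^2 - 8*n + 12)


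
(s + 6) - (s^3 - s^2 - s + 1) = -s^3 + s^2 + 2*s + 5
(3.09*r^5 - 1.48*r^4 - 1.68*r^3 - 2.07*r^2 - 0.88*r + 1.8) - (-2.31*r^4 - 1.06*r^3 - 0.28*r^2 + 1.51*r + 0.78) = 3.09*r^5 + 0.83*r^4 - 0.62*r^3 - 1.79*r^2 - 2.39*r + 1.02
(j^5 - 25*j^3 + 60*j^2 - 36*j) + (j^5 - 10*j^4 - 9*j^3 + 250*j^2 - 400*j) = 2*j^5 - 10*j^4 - 34*j^3 + 310*j^2 - 436*j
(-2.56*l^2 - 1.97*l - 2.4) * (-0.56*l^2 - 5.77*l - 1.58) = 1.4336*l^4 + 15.8744*l^3 + 16.7557*l^2 + 16.9606*l + 3.792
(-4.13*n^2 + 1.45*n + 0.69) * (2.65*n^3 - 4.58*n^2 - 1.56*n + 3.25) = -10.9445*n^5 + 22.7579*n^4 + 1.6303*n^3 - 18.8447*n^2 + 3.6361*n + 2.2425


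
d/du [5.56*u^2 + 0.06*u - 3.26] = 11.12*u + 0.06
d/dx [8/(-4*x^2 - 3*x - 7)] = 8*(8*x + 3)/(4*x^2 + 3*x + 7)^2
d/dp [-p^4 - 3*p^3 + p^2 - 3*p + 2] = -4*p^3 - 9*p^2 + 2*p - 3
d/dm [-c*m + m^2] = -c + 2*m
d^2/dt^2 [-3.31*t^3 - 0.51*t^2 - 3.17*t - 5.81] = -19.86*t - 1.02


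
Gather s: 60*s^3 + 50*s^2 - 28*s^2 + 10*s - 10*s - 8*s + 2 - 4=60*s^3 + 22*s^2 - 8*s - 2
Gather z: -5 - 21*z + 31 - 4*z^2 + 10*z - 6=-4*z^2 - 11*z + 20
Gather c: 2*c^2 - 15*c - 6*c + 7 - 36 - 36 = 2*c^2 - 21*c - 65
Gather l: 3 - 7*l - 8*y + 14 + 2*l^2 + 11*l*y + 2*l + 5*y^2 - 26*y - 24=2*l^2 + l*(11*y - 5) + 5*y^2 - 34*y - 7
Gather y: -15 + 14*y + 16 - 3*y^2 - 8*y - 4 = -3*y^2 + 6*y - 3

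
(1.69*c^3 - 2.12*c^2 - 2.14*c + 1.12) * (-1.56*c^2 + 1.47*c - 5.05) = -2.6364*c^5 + 5.7915*c^4 - 8.3125*c^3 + 5.813*c^2 + 12.4534*c - 5.656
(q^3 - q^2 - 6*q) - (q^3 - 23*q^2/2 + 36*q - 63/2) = 21*q^2/2 - 42*q + 63/2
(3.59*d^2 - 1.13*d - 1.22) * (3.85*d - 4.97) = 13.8215*d^3 - 22.1928*d^2 + 0.919099999999999*d + 6.0634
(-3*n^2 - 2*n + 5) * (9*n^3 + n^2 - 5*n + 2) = -27*n^5 - 21*n^4 + 58*n^3 + 9*n^2 - 29*n + 10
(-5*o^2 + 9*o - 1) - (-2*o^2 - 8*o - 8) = -3*o^2 + 17*o + 7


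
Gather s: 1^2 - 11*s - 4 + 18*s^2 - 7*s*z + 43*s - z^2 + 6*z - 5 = 18*s^2 + s*(32 - 7*z) - z^2 + 6*z - 8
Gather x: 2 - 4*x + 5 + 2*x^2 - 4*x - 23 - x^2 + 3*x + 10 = x^2 - 5*x - 6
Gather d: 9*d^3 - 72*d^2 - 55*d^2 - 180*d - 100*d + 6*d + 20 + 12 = 9*d^3 - 127*d^2 - 274*d + 32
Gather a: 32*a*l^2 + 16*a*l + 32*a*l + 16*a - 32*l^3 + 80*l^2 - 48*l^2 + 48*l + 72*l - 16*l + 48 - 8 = a*(32*l^2 + 48*l + 16) - 32*l^3 + 32*l^2 + 104*l + 40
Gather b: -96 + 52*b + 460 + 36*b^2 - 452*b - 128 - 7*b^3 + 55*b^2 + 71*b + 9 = -7*b^3 + 91*b^2 - 329*b + 245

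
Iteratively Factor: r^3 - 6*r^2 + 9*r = (r - 3)*(r^2 - 3*r) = r*(r - 3)*(r - 3)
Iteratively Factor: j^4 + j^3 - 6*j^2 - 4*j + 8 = (j - 1)*(j^3 + 2*j^2 - 4*j - 8) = (j - 1)*(j + 2)*(j^2 - 4) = (j - 2)*(j - 1)*(j + 2)*(j + 2)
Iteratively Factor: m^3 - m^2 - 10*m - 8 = (m + 1)*(m^2 - 2*m - 8) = (m + 1)*(m + 2)*(m - 4)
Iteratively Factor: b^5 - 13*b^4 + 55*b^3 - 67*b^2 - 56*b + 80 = (b - 1)*(b^4 - 12*b^3 + 43*b^2 - 24*b - 80) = (b - 5)*(b - 1)*(b^3 - 7*b^2 + 8*b + 16) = (b - 5)*(b - 4)*(b - 1)*(b^2 - 3*b - 4) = (b - 5)*(b - 4)*(b - 1)*(b + 1)*(b - 4)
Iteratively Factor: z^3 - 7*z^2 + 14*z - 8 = (z - 2)*(z^2 - 5*z + 4) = (z - 4)*(z - 2)*(z - 1)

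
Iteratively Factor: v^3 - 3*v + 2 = (v - 1)*(v^2 + v - 2) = (v - 1)^2*(v + 2)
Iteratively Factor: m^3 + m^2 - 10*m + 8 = (m - 1)*(m^2 + 2*m - 8) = (m - 2)*(m - 1)*(m + 4)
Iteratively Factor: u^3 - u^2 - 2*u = (u + 1)*(u^2 - 2*u) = u*(u + 1)*(u - 2)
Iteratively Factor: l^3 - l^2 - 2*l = (l + 1)*(l^2 - 2*l) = (l - 2)*(l + 1)*(l)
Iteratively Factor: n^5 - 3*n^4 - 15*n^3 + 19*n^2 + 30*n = (n + 1)*(n^4 - 4*n^3 - 11*n^2 + 30*n) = (n - 5)*(n + 1)*(n^3 + n^2 - 6*n) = (n - 5)*(n + 1)*(n + 3)*(n^2 - 2*n) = n*(n - 5)*(n + 1)*(n + 3)*(n - 2)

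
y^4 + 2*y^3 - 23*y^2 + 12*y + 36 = (y - 3)*(y - 2)*(y + 1)*(y + 6)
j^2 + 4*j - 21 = (j - 3)*(j + 7)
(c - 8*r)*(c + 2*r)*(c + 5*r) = c^3 - c^2*r - 46*c*r^2 - 80*r^3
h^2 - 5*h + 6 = (h - 3)*(h - 2)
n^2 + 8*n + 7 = (n + 1)*(n + 7)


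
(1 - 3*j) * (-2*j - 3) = 6*j^2 + 7*j - 3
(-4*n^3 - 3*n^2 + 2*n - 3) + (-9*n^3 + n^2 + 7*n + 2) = -13*n^3 - 2*n^2 + 9*n - 1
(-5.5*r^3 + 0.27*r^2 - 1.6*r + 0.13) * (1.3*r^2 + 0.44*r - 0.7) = -7.15*r^5 - 2.069*r^4 + 1.8888*r^3 - 0.724*r^2 + 1.1772*r - 0.091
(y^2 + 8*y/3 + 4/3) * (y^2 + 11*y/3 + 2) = y^4 + 19*y^3/3 + 118*y^2/9 + 92*y/9 + 8/3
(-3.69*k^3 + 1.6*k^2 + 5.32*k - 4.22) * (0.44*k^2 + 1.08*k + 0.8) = -1.6236*k^5 - 3.2812*k^4 + 1.1168*k^3 + 5.1688*k^2 - 0.3016*k - 3.376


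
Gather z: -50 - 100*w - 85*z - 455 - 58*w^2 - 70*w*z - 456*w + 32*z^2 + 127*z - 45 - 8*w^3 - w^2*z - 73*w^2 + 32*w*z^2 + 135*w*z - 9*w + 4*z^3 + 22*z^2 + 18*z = -8*w^3 - 131*w^2 - 565*w + 4*z^3 + z^2*(32*w + 54) + z*(-w^2 + 65*w + 60) - 550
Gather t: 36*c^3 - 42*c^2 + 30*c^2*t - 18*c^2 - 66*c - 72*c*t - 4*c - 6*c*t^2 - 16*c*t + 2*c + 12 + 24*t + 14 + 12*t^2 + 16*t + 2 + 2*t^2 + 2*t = 36*c^3 - 60*c^2 - 68*c + t^2*(14 - 6*c) + t*(30*c^2 - 88*c + 42) + 28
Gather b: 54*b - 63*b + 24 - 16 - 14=-9*b - 6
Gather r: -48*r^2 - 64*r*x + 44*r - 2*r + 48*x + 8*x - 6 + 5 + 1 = -48*r^2 + r*(42 - 64*x) + 56*x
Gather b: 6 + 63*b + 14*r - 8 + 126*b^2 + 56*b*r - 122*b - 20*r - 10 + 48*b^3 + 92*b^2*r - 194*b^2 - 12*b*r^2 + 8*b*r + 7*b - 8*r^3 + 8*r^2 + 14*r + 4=48*b^3 + b^2*(92*r - 68) + b*(-12*r^2 + 64*r - 52) - 8*r^3 + 8*r^2 + 8*r - 8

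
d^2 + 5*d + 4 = (d + 1)*(d + 4)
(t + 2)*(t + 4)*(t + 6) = t^3 + 12*t^2 + 44*t + 48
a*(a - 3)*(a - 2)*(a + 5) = a^4 - 19*a^2 + 30*a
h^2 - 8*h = h*(h - 8)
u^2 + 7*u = u*(u + 7)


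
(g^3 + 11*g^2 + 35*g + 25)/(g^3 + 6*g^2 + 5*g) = (g + 5)/g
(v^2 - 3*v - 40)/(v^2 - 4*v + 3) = (v^2 - 3*v - 40)/(v^2 - 4*v + 3)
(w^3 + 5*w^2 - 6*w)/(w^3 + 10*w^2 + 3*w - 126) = w*(w - 1)/(w^2 + 4*w - 21)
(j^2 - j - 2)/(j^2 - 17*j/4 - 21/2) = 4*(-j^2 + j + 2)/(-4*j^2 + 17*j + 42)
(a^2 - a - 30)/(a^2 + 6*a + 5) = (a - 6)/(a + 1)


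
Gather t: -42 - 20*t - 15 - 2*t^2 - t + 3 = -2*t^2 - 21*t - 54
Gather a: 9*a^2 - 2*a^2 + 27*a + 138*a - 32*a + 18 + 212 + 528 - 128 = 7*a^2 + 133*a + 630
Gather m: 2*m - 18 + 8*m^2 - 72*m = 8*m^2 - 70*m - 18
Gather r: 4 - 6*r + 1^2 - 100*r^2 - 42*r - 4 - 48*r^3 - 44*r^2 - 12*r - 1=-48*r^3 - 144*r^2 - 60*r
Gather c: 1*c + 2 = c + 2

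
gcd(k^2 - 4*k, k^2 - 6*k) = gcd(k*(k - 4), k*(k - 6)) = k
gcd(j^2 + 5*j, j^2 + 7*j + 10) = j + 5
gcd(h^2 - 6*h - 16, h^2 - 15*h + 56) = h - 8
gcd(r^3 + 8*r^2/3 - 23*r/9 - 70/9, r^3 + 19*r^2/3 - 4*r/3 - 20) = r^2 + r/3 - 10/3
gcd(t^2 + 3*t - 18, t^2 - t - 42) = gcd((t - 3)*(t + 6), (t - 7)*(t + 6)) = t + 6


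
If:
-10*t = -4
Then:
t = 2/5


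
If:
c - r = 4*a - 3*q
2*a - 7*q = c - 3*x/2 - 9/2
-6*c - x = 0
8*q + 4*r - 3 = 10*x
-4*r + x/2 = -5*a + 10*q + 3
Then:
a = 5937/5408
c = 219/5408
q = 1215/1352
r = -8949/5408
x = -657/2704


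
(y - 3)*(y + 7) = y^2 + 4*y - 21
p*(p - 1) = p^2 - p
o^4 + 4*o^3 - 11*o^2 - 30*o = o*(o - 3)*(o + 2)*(o + 5)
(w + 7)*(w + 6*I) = w^2 + 7*w + 6*I*w + 42*I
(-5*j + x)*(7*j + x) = -35*j^2 + 2*j*x + x^2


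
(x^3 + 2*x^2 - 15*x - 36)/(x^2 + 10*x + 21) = (x^2 - x - 12)/(x + 7)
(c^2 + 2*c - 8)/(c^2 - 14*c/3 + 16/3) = 3*(c + 4)/(3*c - 8)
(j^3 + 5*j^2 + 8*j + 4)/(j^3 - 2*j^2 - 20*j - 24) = (j + 1)/(j - 6)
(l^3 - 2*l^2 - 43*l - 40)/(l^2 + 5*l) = l - 7 - 8/l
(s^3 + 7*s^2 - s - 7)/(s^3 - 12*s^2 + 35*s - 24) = (s^2 + 8*s + 7)/(s^2 - 11*s + 24)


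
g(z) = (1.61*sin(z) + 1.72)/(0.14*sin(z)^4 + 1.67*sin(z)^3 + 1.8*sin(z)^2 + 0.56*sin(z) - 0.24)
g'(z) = (1.61*sin(z) + 1.72)*(-0.56*sin(z)^3*cos(z) - 5.01*sin(z)^2*cos(z) - 3.6*sin(z)*cos(z) - 0.56*cos(z))/(0.14*sin(z)^4 + 1.67*sin(z)^3 + 1.8*sin(z)^2 + 0.56*sin(z) - 0.24)^2 + 1.61*cos(z)/(0.14*sin(z)^4 + 1.67*sin(z)^3 + 1.8*sin(z)^2 + 0.56*sin(z) - 0.24) = -(0.6762*sin(z)^4 + 6.3406*sin(z)^3 + 11.5152*sin(z)^2 + 6.192*sin(z) + 1.3496)*cos(z)/(0.14*sin(z)^4 + 1.67*sin(z)^3 + 1.8*sin(z)^2 + 0.56*sin(z) - 0.24)^2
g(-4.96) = 0.90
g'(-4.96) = -0.45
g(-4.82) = 0.86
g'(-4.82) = -0.18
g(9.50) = -5.87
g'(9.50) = 12.70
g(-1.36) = -0.29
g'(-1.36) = -0.83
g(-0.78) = -2.03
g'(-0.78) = -5.49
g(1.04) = 1.14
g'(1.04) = -1.34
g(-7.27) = -1.06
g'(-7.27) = -3.67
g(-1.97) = -0.55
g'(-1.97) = 1.96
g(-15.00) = -2.43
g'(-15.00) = 5.63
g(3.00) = -16.18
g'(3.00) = 168.81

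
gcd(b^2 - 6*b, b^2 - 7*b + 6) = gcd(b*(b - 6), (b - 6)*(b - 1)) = b - 6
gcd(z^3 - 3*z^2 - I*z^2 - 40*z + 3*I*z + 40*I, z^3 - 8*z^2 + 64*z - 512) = z - 8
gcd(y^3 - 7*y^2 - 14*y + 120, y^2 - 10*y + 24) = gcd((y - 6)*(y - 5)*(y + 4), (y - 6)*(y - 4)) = y - 6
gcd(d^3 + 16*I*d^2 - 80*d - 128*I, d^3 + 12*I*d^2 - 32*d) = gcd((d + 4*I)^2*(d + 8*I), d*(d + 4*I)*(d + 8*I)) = d^2 + 12*I*d - 32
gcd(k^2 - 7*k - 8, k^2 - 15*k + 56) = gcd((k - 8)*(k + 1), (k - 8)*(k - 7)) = k - 8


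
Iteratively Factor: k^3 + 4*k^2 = (k)*(k^2 + 4*k) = k*(k + 4)*(k)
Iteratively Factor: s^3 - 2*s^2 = (s)*(s^2 - 2*s) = s^2*(s - 2)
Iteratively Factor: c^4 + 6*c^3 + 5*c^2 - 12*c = (c)*(c^3 + 6*c^2 + 5*c - 12) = c*(c + 3)*(c^2 + 3*c - 4) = c*(c - 1)*(c + 3)*(c + 4)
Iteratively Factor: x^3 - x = (x + 1)*(x^2 - x) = x*(x + 1)*(x - 1)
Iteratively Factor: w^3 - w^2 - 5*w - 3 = (w + 1)*(w^2 - 2*w - 3) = (w + 1)^2*(w - 3)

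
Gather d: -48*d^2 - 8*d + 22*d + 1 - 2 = -48*d^2 + 14*d - 1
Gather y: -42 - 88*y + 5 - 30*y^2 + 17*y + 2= -30*y^2 - 71*y - 35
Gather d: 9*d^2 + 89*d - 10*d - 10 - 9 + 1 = 9*d^2 + 79*d - 18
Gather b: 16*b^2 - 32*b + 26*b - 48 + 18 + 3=16*b^2 - 6*b - 27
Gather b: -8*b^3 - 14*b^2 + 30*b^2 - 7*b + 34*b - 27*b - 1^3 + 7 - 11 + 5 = -8*b^3 + 16*b^2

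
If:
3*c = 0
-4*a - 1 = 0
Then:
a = -1/4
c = 0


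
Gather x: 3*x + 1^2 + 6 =3*x + 7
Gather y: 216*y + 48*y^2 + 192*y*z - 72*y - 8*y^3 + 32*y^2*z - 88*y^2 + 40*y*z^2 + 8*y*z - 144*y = -8*y^3 + y^2*(32*z - 40) + y*(40*z^2 + 200*z)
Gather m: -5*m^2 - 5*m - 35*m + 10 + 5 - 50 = -5*m^2 - 40*m - 35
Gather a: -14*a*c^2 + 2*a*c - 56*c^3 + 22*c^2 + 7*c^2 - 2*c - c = a*(-14*c^2 + 2*c) - 56*c^3 + 29*c^2 - 3*c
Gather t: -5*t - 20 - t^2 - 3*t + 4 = -t^2 - 8*t - 16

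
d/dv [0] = 0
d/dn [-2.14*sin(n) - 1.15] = -2.14*cos(n)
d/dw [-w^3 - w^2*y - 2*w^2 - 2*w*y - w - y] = -3*w^2 - 2*w*y - 4*w - 2*y - 1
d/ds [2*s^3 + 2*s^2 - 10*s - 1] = 6*s^2 + 4*s - 10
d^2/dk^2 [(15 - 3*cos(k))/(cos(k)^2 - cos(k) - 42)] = 3*(-9*sin(k)^4*cos(k) + 19*sin(k)^4 - 895*sin(k)^2 - 7561*cos(k)/4 - 273*cos(3*k)/4 + cos(5*k)/2 + 362)/(sin(k)^2 + cos(k) + 41)^3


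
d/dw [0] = 0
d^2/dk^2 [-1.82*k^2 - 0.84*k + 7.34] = -3.64000000000000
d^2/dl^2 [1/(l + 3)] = 2/(l + 3)^3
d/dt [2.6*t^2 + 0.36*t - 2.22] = 5.2*t + 0.36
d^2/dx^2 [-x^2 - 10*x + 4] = -2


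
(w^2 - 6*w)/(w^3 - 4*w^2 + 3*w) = (w - 6)/(w^2 - 4*w + 3)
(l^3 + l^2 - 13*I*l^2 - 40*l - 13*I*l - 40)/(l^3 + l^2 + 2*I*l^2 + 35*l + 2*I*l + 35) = (l - 8*I)/(l + 7*I)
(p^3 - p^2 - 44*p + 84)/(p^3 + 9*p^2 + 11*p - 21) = (p^2 - 8*p + 12)/(p^2 + 2*p - 3)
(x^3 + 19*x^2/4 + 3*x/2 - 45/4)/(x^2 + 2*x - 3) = (4*x^2 + 7*x - 15)/(4*(x - 1))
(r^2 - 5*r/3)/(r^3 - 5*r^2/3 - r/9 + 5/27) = 9*r/(9*r^2 - 1)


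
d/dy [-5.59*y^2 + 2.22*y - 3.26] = 2.22 - 11.18*y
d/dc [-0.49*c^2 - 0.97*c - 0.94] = -0.98*c - 0.97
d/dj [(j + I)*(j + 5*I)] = 2*j + 6*I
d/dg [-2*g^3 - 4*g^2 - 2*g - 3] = -6*g^2 - 8*g - 2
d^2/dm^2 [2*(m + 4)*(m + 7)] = 4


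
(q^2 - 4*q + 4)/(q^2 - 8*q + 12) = (q - 2)/(q - 6)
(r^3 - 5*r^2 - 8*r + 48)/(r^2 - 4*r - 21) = (r^2 - 8*r + 16)/(r - 7)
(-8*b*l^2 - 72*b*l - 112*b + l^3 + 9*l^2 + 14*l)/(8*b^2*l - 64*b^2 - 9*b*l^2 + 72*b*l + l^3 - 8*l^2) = (-l^2 - 9*l - 14)/(b*l - 8*b - l^2 + 8*l)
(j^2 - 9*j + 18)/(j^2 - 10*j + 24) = (j - 3)/(j - 4)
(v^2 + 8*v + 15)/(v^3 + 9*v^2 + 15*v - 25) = (v + 3)/(v^2 + 4*v - 5)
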